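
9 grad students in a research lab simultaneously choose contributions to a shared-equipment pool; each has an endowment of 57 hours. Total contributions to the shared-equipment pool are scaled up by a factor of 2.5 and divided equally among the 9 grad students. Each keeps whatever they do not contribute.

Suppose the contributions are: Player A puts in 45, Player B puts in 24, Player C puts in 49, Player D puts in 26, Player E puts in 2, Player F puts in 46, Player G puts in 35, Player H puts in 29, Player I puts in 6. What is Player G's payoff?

94.78 hours

Total contributed: 45 + 24 + 49 + 26 + 2 + 46 + 35 + 29 + 6 = 262.
Each receives 2.5 × 262 / 9 = 72.78 from the shared-equipment pool.
Player G keeps 57 − 35 = 22, so Player G's payoff is 22 + 72.78 = 94.78.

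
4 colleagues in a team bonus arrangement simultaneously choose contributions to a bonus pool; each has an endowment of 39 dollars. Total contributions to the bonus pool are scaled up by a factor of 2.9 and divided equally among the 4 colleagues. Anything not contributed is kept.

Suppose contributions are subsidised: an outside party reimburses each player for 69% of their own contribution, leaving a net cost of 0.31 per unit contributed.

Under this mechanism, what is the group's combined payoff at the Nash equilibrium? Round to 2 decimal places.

The effective private return per unit is now (2.9/4) / 0.31 = 2.3387 > 1, so every player's dominant strategy flips to full contribution.
So the Nash equilibrium is full contribution by all 4; the group earns 4 × (39 × 0.69 + 2.9 × 39) = 560.04.

560.04 dollars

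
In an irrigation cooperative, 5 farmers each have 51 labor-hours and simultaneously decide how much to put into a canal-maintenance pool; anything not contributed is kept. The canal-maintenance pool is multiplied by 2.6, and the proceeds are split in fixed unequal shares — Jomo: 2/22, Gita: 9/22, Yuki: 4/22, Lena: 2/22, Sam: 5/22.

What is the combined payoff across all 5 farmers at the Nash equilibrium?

336.60 labor-hours

For player j, contributing a unit is worthwhile iff 2.6 × (j's share) ≥ 1, i.e. iff j's share is at least 0.3846.
Only Gita (9/22) clears that bar, contributing 51; the remaining 4 contribute 0. Total contributed: 51.
The canal-maintenance pool pays out 2.6 × 51 = 132.60 in total (split across the unequal shares, but the aggregate is all that matters for the group sum).
The 4 free-riders keep 51 each, adding 204. Group total = 204 + 132.60 = 336.60.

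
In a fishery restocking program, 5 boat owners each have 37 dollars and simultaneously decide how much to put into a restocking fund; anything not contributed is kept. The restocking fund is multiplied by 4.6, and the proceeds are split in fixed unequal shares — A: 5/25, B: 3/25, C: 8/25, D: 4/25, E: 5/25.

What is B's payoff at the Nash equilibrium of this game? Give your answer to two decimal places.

57.42 dollars

For player j, contributing a unit is worthwhile iff 4.6 × (j's share) ≥ 1, i.e. iff j's share is at least 0.2174.
C alone (share 8/25) is above the threshold, contributing 37; the remaining 4 contribute 0. Total contributed: 37.
B keeps 37 and receives 4.6 × 37 × 3/25 = 20.42 from the restocking fund, for a payoff of 57.42.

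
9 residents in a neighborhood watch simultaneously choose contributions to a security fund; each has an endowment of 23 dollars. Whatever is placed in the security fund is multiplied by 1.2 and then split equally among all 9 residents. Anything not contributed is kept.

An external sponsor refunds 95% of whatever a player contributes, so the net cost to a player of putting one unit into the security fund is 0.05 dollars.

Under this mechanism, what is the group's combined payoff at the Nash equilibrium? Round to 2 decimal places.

With the mechanism, a contributed unit returns (1.2/9) / 0.05 = 2.6667 per unit of net cost to the contributor — now above 1 — so contributing fully is weakly dominant for every player.
At the Nash equilibrium everyone contributes 23. Group total payoff = 9 × (23 × 0.95 + 1.2 × 23) = 445.05.

445.05 dollars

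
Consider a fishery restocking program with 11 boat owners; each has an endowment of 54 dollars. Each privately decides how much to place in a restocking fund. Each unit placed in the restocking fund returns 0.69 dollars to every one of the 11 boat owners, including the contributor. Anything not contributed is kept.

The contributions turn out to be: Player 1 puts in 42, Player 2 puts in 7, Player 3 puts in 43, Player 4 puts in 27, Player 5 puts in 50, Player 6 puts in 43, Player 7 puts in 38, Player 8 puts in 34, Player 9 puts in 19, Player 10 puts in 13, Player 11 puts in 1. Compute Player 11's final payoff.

271.73 dollars

Total contributed: 42 + 7 + 43 + 27 + 50 + 43 + 38 + 34 + 19 + 13 + 1 = 317.
Each receives 0.69 × 317 = 218.73 from the restocking fund.
Player 11 keeps 54 − 1 = 53, so Player 11's payoff is 53 + 218.73 = 271.73.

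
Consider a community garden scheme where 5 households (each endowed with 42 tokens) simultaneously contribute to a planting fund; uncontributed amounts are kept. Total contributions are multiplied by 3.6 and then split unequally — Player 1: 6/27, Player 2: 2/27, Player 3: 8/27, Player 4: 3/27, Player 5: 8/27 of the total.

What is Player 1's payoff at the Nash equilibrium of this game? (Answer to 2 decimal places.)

Player j's private return per contributed unit is 3.6 × (j's share). Contributing is weakly dominant for j when that share is at least 1/3.6 = 0.2778, and contributing 0 is dominant otherwise.
Player 3 and Player 5 are above the threshold, contributing 42 each; the remaining 3 contribute 0. Total contributed: 84.
Player 1 keeps 42 and receives 3.6 × 84 × 6/27 = 67.20 from the planting fund, for a payoff of 109.20.

109.20 tokens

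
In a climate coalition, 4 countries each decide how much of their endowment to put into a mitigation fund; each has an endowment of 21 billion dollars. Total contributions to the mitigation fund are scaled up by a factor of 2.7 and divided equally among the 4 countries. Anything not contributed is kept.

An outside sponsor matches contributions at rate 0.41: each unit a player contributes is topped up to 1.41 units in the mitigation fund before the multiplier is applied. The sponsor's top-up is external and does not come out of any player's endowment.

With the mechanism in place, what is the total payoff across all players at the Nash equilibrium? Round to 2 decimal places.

84.00 billion dollars

Even with the mechanism, each unit contributed returns only 2.7 × 1.41 / 4 = 0.9518 per unit of net cost, so contributing nothing is still dominant.
At the Nash equilibrium no one contributes; group total payoff = 4 × 21 = 84.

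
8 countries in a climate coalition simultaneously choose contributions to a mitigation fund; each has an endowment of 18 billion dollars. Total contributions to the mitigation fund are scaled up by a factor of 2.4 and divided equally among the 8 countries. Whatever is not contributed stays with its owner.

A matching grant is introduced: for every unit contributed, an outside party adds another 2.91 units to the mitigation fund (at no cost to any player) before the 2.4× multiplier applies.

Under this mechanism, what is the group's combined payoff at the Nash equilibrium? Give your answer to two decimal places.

1351.30 billion dollars

The effective private return per unit is now 2.4 × 3.91 / 8 = 1.1730 > 1, so every player's dominant strategy flips to full contribution.
At the Nash equilibrium everyone contributes 18. Group total payoff = 2.4 × 3.91 × 144 = 1351.30.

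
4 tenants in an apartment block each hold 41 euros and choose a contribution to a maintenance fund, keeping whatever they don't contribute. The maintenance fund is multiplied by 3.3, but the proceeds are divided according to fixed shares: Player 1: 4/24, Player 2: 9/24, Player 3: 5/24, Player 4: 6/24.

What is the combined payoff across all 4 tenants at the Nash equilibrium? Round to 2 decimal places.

258.30 euros

Player j's private return per contributed unit is 3.3 × (j's share). Contributing is weakly dominant for j when that share is at least 1/3.3 = 0.3030, and contributing 0 is dominant otherwise.
The only share above 0.3030 is Player 2's 9/24, contributing 41; the remaining 3 contribute 0. Total contributed: 41.
The maintenance fund pays out 3.3 × 41 = 135.30 in total (split across the unequal shares, but the aggregate is all that matters for the group sum).
The 3 free-riders keep 41 each, adding 123. Group total = 123 + 135.30 = 258.30.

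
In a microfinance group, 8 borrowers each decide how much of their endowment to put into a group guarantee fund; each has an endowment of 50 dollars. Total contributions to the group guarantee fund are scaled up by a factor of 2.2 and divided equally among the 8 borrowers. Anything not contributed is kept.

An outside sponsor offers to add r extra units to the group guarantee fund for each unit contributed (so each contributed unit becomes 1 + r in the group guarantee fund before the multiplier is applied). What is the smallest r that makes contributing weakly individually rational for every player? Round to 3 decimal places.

2.636

With matching at rate r, one contributed unit becomes (1 + r) in the group guarantee fund and returns 2.2 × (1 + r) / 8 to the contributor.
Setting this equal to 1: 1 + r = 8/2.2 = 3.6364.
So the minimum matching rate is r = 3.6364 − 1 = 2.636.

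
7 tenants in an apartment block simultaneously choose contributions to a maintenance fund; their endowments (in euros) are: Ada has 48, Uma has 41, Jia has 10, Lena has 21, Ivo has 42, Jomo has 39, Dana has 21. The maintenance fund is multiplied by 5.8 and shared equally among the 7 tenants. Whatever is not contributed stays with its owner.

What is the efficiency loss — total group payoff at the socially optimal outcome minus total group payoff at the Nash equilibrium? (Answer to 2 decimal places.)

1065.60 euros

The private return per contributed unit is 5.8/7 = 0.8286 < 1 for every player regardless of endowment, so the Nash equilibrium is zero contribution and the group total is Σ E_j = 48 + 41 + 10 + 21 + 42 + 39 + 21 = 222.
Each contributed unit returns 5.800 to the group, so the social optimum is full contribution by everyone: group total = 5.800 × 222 = 1287.60.
Efficiency loss = (5.800 − 1) × 222 = 1065.60.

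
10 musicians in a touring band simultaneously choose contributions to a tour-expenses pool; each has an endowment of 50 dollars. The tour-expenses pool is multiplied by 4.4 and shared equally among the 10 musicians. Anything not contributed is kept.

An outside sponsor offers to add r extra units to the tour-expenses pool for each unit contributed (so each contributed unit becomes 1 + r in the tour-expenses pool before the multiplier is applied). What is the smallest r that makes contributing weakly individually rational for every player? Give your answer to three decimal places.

1.273

With matching at rate r, one contributed unit becomes (1 + r) in the tour-expenses pool and returns 4.4 × (1 + r) / 10 to the contributor.
Setting this equal to 1: 1 + r = 10/4.4 = 2.2727.
So the minimum matching rate is r = 2.2727 − 1 = 1.273.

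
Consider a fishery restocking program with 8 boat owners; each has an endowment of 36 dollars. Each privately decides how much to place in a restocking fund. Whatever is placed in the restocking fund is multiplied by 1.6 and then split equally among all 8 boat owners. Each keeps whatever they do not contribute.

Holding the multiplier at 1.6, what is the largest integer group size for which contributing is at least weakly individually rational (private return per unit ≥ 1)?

Private return per unit is 1.6/(group size), which is ≥ 1 whenever the group size is ≤ 1.6.
The largest such integer is 1.

1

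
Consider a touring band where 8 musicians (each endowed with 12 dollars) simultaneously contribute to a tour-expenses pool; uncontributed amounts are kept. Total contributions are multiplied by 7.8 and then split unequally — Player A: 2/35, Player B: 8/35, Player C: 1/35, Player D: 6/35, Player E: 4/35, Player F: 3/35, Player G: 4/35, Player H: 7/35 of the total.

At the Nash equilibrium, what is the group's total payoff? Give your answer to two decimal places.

340.80 dollars

Player j's private return per contributed unit is 7.8 × (j's share). Contributing is weakly dominant for j when that share is at least 1/7.8 = 0.1282, and contributing 0 is dominant otherwise.
Player B, Player D and Player H are above the threshold, contributing 12 each; the remaining 5 contribute 0. Total contributed: 36.
The tour-expenses pool pays out 7.8 × 36 = 280.80 in total (split across the unequal shares, but the aggregate is all that matters for the group sum).
The 5 free-riders keep 12 each, adding 60. Group total = 60 + 280.80 = 340.80.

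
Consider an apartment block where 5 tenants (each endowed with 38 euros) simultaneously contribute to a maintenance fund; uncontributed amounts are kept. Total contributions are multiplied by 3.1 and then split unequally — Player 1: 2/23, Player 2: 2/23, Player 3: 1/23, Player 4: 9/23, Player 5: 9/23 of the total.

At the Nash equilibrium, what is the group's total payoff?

349.60 euros

For player j, contributing a unit is worthwhile iff 3.1 × (j's share) ≥ 1, i.e. iff j's share is at least 0.3226.
The shares above 0.3226 belong to Player 4 and Player 5, contributing 38 each; the remaining 3 contribute 0. Total contributed: 76.
The maintenance fund pays out 3.1 × 76 = 235.60 in total (split across the unequal shares, but the aggregate is all that matters for the group sum).
The 3 free-riders keep 38 each, adding 114. Group total = 114 + 235.60 = 349.60.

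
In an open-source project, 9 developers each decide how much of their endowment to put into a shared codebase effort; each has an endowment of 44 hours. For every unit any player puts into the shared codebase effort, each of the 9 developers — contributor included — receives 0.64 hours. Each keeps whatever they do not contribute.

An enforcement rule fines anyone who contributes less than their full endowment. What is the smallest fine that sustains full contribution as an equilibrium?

Given the others contribute fully, the best deviation is to contribute 0 (any partial contribution still incurs the fine and gives up units whose private return 0.64 is below 1).
Deviating from 44 to 0 saves 44 hours but forfeits the deviator's share of the drop in the shared codebase effort: 0.64 × 44 = 28.16.
So the deviation gain is 44 − 28.16 = 15.84, and the fine must be at least 15.84 hours to wipe it out.

15.84 hours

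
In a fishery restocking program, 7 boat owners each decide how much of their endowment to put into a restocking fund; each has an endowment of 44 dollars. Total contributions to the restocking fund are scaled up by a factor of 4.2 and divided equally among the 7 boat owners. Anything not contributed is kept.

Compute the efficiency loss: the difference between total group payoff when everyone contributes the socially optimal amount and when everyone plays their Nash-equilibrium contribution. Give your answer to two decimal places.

985.60 dollars

Each contributed unit returns 4.2/7 = 0.6000 to its contributor — below 1 — so contributing 0 is dominant for every player. At the Nash equilibrium everyone keeps their 44, and the group total is 7 × 44 = 308.
Each contributed unit returns 4.200 to the group as a whole (0.6000 to each of 7 players), which exceeds 1, so the social optimum is full contribution: group total = 4.200 × 308 = 1293.60.
Efficiency loss = 1293.60 − 308 = 985.60.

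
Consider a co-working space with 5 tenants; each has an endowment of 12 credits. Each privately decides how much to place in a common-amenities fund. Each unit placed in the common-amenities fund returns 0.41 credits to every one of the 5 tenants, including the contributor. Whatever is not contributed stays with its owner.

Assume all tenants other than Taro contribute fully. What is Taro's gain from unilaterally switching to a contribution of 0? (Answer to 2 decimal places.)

7.08 credits

Switching from a contribution of 12 to 0 lets Taro keep an extra 12 credits, but lowers the common-amenities fund by 12, which costs Taro their own share of that drop: 0.41 × 12 = 4.92.
Net gain = 12 − 4.92 = 7.08. The private return per contributed unit (0.41) is below 1, so free-riding is indeed the best response regardless of what the others do.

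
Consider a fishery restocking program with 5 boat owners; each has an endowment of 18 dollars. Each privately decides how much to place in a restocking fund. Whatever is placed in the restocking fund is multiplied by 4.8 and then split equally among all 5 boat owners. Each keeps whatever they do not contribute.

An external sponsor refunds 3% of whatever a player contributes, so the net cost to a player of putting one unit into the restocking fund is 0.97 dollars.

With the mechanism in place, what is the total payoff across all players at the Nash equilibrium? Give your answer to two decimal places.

90.00 dollars

With the mechanism, a contributed unit returns (4.8/5) / 0.97 = 0.9897 per unit of net cost — still below 1 — so contributing 0 remains dominant for every player.
At the Nash equilibrium no one contributes; group total payoff = 5 × 18 = 90.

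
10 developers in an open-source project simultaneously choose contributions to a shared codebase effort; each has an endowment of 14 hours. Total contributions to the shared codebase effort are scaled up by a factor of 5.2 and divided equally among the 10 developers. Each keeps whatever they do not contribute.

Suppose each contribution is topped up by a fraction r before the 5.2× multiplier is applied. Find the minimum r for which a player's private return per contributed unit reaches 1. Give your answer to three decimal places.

With matching at rate r, one contributed unit becomes (1 + r) in the shared codebase effort and returns 5.2 × (1 + r) / 10 to the contributor.
Setting this equal to 1: 1 + r = 10/5.2 = 1.9231.
So the minimum matching rate is r = 1.9231 − 1 = 0.923.

0.923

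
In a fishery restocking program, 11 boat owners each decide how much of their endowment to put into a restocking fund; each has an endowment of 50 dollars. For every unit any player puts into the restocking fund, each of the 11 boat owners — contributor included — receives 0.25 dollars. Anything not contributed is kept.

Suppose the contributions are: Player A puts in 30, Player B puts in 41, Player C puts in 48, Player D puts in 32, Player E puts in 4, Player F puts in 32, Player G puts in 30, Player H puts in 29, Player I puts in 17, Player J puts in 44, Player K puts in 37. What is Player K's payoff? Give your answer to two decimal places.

Total contributed: 30 + 41 + 48 + 32 + 4 + 32 + 30 + 29 + 17 + 44 + 37 = 344.
Each receives 0.25 × 344 = 86.00 from the restocking fund.
Player K keeps 50 − 37 = 13, so Player K's payoff is 13 + 86.00 = 99.00.

99.00 dollars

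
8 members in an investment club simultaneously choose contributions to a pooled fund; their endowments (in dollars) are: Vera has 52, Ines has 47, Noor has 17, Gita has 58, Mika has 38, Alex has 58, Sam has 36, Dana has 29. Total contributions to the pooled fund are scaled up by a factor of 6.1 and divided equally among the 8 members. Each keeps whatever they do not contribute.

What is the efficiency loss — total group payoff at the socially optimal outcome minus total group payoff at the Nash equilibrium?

1708.50 dollars

The private return per contributed unit is 6.1/8 = 0.7625 < 1 for every player regardless of endowment, so the Nash equilibrium is zero contribution and the group total is Σ E_j = 52 + 47 + 17 + 58 + 38 + 58 + 36 + 29 = 335.
Each contributed unit returns 6.100 to the group, so the social optimum is full contribution by everyone: group total = 6.100 × 335 = 2043.50.
Efficiency loss = (6.100 − 1) × 335 = 1708.50.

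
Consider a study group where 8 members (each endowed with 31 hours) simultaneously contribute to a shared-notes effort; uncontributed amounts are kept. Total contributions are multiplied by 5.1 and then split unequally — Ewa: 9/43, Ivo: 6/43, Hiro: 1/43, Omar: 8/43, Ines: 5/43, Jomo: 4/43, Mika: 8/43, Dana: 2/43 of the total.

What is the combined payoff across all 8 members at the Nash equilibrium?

For player j, contributing a unit is worthwhile iff 5.1 × (j's share) ≥ 1, i.e. iff j's share is at least 0.1961.
The only share above 0.1961 is Ewa's 9/43, contributing 31; the remaining 7 contribute 0. Total contributed: 31.
The shared-notes effort pays out 5.1 × 31 = 158.10 in total (split across the unequal shares, but the aggregate is all that matters for the group sum).
The 7 free-riders keep 31 each, adding 217. Group total = 217 + 158.10 = 375.10.

375.10 hours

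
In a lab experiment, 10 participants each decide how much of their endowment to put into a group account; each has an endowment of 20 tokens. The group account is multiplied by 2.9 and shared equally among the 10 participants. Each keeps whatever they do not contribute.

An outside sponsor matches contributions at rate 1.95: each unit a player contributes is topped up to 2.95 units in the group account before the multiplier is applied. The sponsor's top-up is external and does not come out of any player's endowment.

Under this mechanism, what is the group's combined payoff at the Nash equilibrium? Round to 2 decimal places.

With the mechanism, a contributed unit returns 2.9 × 2.95 / 10 = 0.8555 per unit of net cost — still below 1 — so contributing 0 remains dominant for every player.
At the Nash equilibrium no one contributes; group total payoff = 10 × 20 = 200.

200.00 tokens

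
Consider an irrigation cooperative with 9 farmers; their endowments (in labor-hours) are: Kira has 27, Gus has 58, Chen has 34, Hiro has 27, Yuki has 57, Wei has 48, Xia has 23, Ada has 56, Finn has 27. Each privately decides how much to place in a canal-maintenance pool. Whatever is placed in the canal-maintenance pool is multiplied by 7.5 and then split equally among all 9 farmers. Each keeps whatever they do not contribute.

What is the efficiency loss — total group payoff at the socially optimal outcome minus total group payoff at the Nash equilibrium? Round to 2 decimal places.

2320.50 labor-hours

The private return per contributed unit is 7.5/9 = 0.8333 < 1 for every player regardless of endowment, so the Nash equilibrium is zero contribution and the group total is Σ E_j = 27 + 58 + 34 + 27 + 57 + 48 + 23 + 56 + 27 = 357.
Each contributed unit returns 7.500 to the group, so the social optimum is full contribution by everyone: group total = 7.500 × 357 = 2677.50.
Efficiency loss = (7.500 − 1) × 357 = 2320.50.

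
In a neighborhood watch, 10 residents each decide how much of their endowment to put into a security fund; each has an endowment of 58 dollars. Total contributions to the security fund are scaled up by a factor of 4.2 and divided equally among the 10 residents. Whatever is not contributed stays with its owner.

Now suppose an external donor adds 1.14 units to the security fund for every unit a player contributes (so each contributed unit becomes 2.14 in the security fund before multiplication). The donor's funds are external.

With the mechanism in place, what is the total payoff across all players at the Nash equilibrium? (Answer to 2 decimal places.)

With the mechanism, a contributed unit returns 4.2 × 2.14 / 10 = 0.8988 per unit of net cost — still below 1 — so contributing 0 remains dominant for every player.
At the Nash equilibrium no one contributes; group total payoff = 10 × 58 = 580.

580.00 dollars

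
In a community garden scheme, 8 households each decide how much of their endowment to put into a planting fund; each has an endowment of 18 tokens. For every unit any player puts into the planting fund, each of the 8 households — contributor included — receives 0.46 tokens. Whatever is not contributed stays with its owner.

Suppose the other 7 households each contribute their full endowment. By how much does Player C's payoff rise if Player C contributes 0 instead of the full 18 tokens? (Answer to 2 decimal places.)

Switching from a contribution of 18 to 0 lets Player C keep an extra 18 tokens, but lowers the planting fund by 18, which costs Player C their own share of that drop: 0.46 × 18 = 8.28.
Net gain = 18 − 8.28 = 9.72. The private return per contributed unit (0.46) is below 1, so free-riding is indeed the best response regardless of what the others do.

9.72 tokens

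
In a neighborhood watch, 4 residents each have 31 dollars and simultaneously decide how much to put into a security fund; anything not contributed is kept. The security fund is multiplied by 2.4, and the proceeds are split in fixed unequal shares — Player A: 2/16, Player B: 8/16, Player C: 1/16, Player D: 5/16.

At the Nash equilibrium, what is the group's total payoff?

167.40 dollars

Player j's private return per contributed unit is 2.4 × (j's share). Contributing is weakly dominant for j when that share is at least 1/2.4 = 0.4167, and contributing 0 is dominant otherwise.
The only share above 0.4167 is Player B's 8/16, contributing 31; the remaining 3 contribute 0. Total contributed: 31.
The security fund pays out 2.4 × 31 = 74.40 in total (split across the unequal shares, but the aggregate is all that matters for the group sum).
The 3 free-riders keep 31 each, adding 93. Group total = 93 + 74.40 = 167.40.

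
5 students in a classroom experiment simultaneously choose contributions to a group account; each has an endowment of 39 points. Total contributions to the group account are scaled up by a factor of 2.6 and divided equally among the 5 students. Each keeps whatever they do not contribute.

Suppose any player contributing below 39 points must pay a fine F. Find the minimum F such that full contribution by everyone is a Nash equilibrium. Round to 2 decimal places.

18.72 points

Given the others contribute fully, the best deviation is to contribute 0 (any partial contribution still incurs the fine and gives up units whose private return 0.5200 is below 1).
Deviating from 39 to 0 saves 39 points but forfeits the deviator's share of the drop in the group account: 2.6/5 × 39 = 20.28.
So the deviation gain is 39 − 20.28 = 18.72, and the fine must be at least 18.72 points to wipe it out.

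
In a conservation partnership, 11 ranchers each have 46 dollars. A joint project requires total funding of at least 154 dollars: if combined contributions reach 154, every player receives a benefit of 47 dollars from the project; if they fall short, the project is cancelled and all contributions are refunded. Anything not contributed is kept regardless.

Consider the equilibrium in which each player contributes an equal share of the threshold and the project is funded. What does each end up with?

Equal share of the threshold: 154/11 = 14.
At this profile no one gains by cutting their contribution: any cut drops the total below 154, the project is cancelled, contributions are refunded, and the deviator ends with 46, which is less than 46 − 14 + 47 = 79. Contributing more than 14 just wastes the excess. So contributing exactly 14 is a best response.
Each player's payoff: 46 − 14 + 47 = 79.

79 dollars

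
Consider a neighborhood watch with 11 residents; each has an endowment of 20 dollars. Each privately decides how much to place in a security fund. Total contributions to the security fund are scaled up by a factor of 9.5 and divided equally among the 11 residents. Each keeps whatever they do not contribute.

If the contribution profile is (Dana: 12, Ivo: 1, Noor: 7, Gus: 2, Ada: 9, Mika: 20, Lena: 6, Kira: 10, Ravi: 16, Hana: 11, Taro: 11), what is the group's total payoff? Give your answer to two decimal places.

1112.50 dollars

Total contributed: 12 + 1 + 7 + 2 + 9 + 20 + 6 + 10 + 16 + 11 + 11 = 105; total kept: 11 × 20 − 105 = 115.
The security fund pays out 9.5 × 105 = 997.50 in aggregate.
Group total = 115 + 997.50 = 1112.50.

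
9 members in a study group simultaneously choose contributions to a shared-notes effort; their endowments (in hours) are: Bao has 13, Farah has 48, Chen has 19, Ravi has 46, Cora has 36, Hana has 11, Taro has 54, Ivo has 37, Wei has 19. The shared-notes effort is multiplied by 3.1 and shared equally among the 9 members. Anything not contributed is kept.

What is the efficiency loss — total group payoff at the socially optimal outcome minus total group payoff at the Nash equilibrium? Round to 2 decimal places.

594.30 hours

The private return per contributed unit is 3.1/9 = 0.3444 < 1 for every player regardless of endowment, so the Nash equilibrium is zero contribution and the group total is Σ E_j = 13 + 48 + 19 + 46 + 36 + 11 + 54 + 37 + 19 = 283.
Each contributed unit returns 3.100 to the group, so the social optimum is full contribution by everyone: group total = 3.100 × 283 = 877.30.
Efficiency loss = (3.100 − 1) × 283 = 594.30.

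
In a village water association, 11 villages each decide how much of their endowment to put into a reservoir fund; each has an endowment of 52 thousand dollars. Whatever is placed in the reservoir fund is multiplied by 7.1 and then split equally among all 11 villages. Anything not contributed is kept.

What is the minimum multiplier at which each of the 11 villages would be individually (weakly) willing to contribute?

A contributed unit returns (multiplier)/11 to its contributor.
This reaches 1 exactly when the multiplier is 11.

11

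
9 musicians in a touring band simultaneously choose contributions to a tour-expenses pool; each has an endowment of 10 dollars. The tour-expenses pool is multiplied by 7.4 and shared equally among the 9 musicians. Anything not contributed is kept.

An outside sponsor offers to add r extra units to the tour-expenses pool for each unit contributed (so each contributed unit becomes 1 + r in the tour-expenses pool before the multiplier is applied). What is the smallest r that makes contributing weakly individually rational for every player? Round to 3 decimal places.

With matching at rate r, one contributed unit becomes (1 + r) in the tour-expenses pool and returns 7.4 × (1 + r) / 9 to the contributor.
Setting this equal to 1: 1 + r = 9/7.4 = 1.2162.
So the minimum matching rate is r = 1.2162 − 1 = 0.216.

0.216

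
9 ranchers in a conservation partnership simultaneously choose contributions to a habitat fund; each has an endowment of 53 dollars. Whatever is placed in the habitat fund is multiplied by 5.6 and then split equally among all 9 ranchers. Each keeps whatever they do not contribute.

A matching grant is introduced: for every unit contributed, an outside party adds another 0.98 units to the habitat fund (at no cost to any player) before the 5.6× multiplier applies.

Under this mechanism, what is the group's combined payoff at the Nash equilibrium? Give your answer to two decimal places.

The effective private return per unit is now 5.6 × 1.98 / 9 = 1.2320 > 1, so every player's dominant strategy flips to full contribution.
So the Nash equilibrium is full contribution by all 9; the group earns 5.6 × 1.98 × 477 = 5288.98.

5288.98 dollars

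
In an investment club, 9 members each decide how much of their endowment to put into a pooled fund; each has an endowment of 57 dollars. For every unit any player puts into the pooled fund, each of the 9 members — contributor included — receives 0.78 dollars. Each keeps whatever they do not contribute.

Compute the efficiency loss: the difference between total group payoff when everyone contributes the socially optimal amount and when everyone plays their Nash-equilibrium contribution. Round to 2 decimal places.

The private return per contributed unit is 0.78 < 1, so contributing 0 is dominant for every player. At the Nash equilibrium everyone keeps their 57, and the group total is 9 × 57 = 513.
Each contributed unit returns 7.020 to the group as a whole (0.78 to each of 9 players), which exceeds 1, so the social optimum is full contribution: group total = 7.020 × 513 = 3601.26.
Efficiency loss = 3601.26 − 513 = 3088.26.

3088.26 dollars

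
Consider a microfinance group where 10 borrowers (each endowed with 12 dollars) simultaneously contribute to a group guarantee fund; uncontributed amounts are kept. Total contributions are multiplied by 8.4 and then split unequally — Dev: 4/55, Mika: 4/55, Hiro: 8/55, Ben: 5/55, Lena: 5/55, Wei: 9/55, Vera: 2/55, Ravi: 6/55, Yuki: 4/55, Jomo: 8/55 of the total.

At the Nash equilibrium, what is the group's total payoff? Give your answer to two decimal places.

386.40 dollars

Player j's private return per contributed unit is 8.4 × (j's share). Contributing is weakly dominant for j when that share is at least 1/8.4 = 0.1190, and contributing 0 is dominant otherwise.
Hiro, Wei and Jomo are above the threshold, contributing 12 each; the remaining 7 contribute 0. Total contributed: 36.
The group guarantee fund pays out 8.4 × 36 = 302.40 in total (split across the unequal shares, but the aggregate is all that matters for the group sum).
The 7 free-riders keep 12 each, adding 84. Group total = 84 + 302.40 = 386.40.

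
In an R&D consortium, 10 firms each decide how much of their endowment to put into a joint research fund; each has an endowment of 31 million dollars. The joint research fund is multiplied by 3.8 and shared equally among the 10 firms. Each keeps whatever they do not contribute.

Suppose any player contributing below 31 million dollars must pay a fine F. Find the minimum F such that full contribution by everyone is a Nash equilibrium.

Given the others contribute fully, the best deviation is to contribute 0 (any partial contribution still incurs the fine and gives up units whose private return 0.3800 is below 1).
Deviating from 31 to 0 saves 31 million dollars but forfeits the deviator's share of the drop in the joint research fund: 3.8/10 × 31 = 11.78.
So the deviation gain is 31 − 11.78 = 19.22, and the fine must be at least 19.22 million dollars to wipe it out.

19.22 million dollars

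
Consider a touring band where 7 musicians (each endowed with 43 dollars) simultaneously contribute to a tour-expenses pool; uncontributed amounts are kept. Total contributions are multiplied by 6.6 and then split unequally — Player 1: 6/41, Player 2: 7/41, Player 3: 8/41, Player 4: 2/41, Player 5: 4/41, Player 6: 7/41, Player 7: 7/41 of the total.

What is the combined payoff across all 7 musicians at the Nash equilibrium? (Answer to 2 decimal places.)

A player with share s gets back 6.6·s per unit contributed, so full contribution is dominant for anyone with s > 1/6.6 = 0.1515 and zero contribution is dominant for anyone below.
The shares above 0.1515 belong to Player 2, Player 3, Player 6 and Player 7, contributing 43 each; the remaining 3 contribute 0. Total contributed: 172.
The tour-expenses pool pays out 6.6 × 172 = 1135.20 in total (split across the unequal shares, but the aggregate is all that matters for the group sum).
The 3 free-riders keep 43 each, adding 129. Group total = 129 + 1135.20 = 1264.20.

1264.20 dollars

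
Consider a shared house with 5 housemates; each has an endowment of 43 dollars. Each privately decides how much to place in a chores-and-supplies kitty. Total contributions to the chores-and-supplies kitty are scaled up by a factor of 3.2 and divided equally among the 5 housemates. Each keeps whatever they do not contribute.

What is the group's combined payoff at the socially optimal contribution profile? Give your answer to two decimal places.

Each contributed unit returns 3.200 to the group as a whole (0.6400 to each of 5 players), which exceeds 1, so the social optimum is full contribution: group total = 3.200 × 215 = 688.00.

688.00 dollars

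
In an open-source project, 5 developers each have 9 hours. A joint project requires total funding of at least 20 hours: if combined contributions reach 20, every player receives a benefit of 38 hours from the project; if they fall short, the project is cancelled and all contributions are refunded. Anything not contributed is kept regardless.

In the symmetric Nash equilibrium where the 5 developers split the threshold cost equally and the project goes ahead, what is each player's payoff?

43 hours

Equal share of the threshold: 20/5 = 4.
At this profile no one gains by cutting their contribution: any cut drops the total below 20, the project is cancelled, contributions are refunded, and the deviator ends with 9, which is less than 9 − 4 + 38 = 43. Contributing more than 4 just wastes the excess. So contributing exactly 4 is a best response.
Each player's payoff: 9 − 4 + 38 = 43.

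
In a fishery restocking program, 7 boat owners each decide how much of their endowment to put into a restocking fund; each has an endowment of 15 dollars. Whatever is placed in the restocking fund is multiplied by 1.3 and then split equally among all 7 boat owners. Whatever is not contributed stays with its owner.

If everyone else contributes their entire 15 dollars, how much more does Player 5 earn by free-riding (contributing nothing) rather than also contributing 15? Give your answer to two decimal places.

12.21 dollars

Switching from a contribution of 15 to 0 lets Player 5 keep an extra 15 dollars, but lowers the restocking fund by 15, which costs Player 5 their own share of that drop: 1.3/7 × 15 = 2.79.
Net gain = 15 − 2.79 = 12.21. The private return per contributed unit (0.1857) is below 1, so free-riding is indeed the best response regardless of what the others do.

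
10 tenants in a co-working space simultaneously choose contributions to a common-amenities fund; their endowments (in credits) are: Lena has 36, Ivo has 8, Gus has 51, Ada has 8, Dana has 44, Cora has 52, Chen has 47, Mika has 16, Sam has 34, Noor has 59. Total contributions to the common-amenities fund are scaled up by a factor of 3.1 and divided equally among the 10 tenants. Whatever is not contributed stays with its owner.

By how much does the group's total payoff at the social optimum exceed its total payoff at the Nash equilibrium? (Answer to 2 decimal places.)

745.50 credits

The private return per contributed unit is 3.1/10 = 0.3100 < 1 for every player regardless of endowment, so the Nash equilibrium is zero contribution and the group total is Σ E_j = 36 + 8 + 51 + 8 + 44 + 52 + 47 + 16 + 34 + 59 = 355.
Each contributed unit returns 3.100 to the group, so the social optimum is full contribution by everyone: group total = 3.100 × 355 = 1100.50.
Efficiency loss = (3.100 − 1) × 355 = 745.50.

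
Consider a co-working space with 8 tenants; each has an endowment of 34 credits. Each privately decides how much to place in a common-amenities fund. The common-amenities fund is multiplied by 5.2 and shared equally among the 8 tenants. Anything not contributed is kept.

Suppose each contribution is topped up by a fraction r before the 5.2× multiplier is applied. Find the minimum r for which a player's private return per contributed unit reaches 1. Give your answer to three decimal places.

With matching at rate r, one contributed unit becomes (1 + r) in the common-amenities fund and returns 5.2 × (1 + r) / 8 to the contributor.
Setting this equal to 1: 1 + r = 8/5.2 = 1.5385.
So the minimum matching rate is r = 1.5385 − 1 = 0.538.

0.538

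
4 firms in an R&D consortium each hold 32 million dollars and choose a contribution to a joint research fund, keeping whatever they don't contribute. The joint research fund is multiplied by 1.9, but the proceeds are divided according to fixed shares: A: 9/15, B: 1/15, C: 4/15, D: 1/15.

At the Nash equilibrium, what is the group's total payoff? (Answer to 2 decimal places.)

156.80 million dollars

Each unit j contributes comes back to j as 1.9 × (j's share), so j prefers to contribute only if that share exceeds 1/1.9 = 0.5263; otherwise keeping the unit dominates.
Only A (9/15) clears that bar, contributing 32; the remaining 3 contribute 0. Total contributed: 32.
The joint research fund pays out 1.9 × 32 = 60.80 in total (split across the unequal shares, but the aggregate is all that matters for the group sum).
The 3 free-riders keep 32 each, adding 96. Group total = 96 + 60.80 = 156.80.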